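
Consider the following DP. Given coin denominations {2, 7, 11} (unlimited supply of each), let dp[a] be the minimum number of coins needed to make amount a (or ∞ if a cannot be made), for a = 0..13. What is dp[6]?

 a  0  1  2  3  4  5  6  7  8  9 10 11 12 13
dp  0  -  1  -  2  -  3  1  4  2  5  1  6  2
(- denotes ∞ / unreachable)

3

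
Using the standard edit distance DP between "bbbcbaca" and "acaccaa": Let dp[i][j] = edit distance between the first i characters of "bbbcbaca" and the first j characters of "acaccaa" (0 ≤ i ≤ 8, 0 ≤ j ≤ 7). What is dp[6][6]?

   ''  a  c  a  c  c  a  a
''  0  1  2  3  4  5  6  7
 b  1  1  2  3  4  5  6  7
 b  2  2  2  3  4  5  6  7
 b  3  3  3  3  4  5  6  7
 c  4  4  3  4  3  4  5  6
 b  5  5  4  4  4  4  5  6
 a  6  5  5  4  5  5  4  5
 c  7  6  5  5  4  5  5  5
 a  8  7  6  5  5  5  5  5

4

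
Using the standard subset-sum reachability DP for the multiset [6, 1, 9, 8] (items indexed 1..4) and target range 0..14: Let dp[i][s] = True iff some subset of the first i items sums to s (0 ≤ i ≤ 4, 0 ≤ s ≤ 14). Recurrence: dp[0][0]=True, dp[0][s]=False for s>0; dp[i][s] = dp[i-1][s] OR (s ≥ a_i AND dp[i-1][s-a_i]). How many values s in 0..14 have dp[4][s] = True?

8

i\s   0   1   2   3   4   5   6   7   8   9  10  11  12  13  14
  0   T   F   F   F   F   F   F   F   F   F   F   F   F   F   F
  1   T   F   F   F   F   F   T   F   F   F   F   F   F   F   F
  2   T   T   F   F   F   F   T   T   F   F   F   F   F   F   F
  3   T   T   F   F   F   F   T   T   F   T   T   F   F   F   F
  4   T   T   F   F   F   F   T   T   T   T   T   F   F   F   T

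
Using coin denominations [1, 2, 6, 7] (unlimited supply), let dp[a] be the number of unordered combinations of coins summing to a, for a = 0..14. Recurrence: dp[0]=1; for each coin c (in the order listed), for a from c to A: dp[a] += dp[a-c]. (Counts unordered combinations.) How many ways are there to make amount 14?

after  coin     0     1     2     3     4     5     6     7     8     9    10    11    12    13    14
          1     1     1     1     1     1     1     1     1     1     1     1     1     1     1     1
          2     1     1     2     2     3     3     4     4     5     5     6     6     7     7     8
          6     1     1     2     2     3     3     5     5     7     7     9     9    12    12    15
          7     1     1     2     2     3     3     5     6     8     9    11    12    15    17    21

21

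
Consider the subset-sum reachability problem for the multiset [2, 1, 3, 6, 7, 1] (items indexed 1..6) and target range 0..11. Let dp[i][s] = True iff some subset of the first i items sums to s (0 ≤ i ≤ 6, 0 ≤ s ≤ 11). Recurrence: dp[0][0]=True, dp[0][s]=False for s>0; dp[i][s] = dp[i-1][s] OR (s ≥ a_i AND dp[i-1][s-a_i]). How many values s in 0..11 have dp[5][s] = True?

i\s   0   1   2   3   4   5   6   7   8   9  10  11
  0   T   F   F   F   F   F   F   F   F   F   F   F
  1   T   F   T   F   F   F   F   F   F   F   F   F
  2   T   T   T   T   F   F   F   F   F   F   F   F
  3   T   T   T   T   T   T   T   F   F   F   F   F
  4   T   T   T   T   T   T   T   T   T   T   T   T
  5   T   T   T   T   T   T   T   T   T   T   T   T
  6   T   T   T   T   T   T   T   T   T   T   T   T

12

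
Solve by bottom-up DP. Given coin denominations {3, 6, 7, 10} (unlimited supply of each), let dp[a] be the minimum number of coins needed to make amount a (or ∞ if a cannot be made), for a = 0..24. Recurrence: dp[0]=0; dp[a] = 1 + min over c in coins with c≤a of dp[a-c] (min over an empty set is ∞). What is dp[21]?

3

 a  0  1  2  3  4  5  6  7  8  9 10 11 12 13 14 15 16 17 18 19 20 21 22 23 24
dp  0  -  -  1  -  -  1  1  -  2  1  -  2  2  2  3  2  2  3  3  2  3  3  3  3
(- denotes ∞ / unreachable)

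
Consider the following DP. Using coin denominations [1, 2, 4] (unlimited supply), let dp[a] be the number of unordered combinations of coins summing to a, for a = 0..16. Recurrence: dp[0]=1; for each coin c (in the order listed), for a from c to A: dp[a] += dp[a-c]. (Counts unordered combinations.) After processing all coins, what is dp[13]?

after  coin     0     1     2     3     4     5     6     7     8     9    10    11    12    13    14    15    16
          1     1     1     1     1     1     1     1     1     1     1     1     1     1     1     1     1     1
          2     1     1     2     2     3     3     4     4     5     5     6     6     7     7     8     8     9
          4     1     1     2     2     4     4     6     6     9     9    12    12    16    16    20    20    25

16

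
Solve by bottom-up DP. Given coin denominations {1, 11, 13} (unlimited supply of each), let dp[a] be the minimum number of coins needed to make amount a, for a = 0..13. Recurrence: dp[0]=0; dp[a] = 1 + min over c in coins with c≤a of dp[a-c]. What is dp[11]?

1

 a  0  1  2  3  4  5  6  7  8  9 10 11 12 13
dp  0  1  2  3  4  5  6  7  8  9 10  1  2  1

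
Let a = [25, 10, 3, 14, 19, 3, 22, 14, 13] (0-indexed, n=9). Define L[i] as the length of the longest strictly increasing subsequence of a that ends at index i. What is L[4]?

   i    0    1    2    3    4    5    6    7    8
a[i]   25   10    3   14   19    3   22   14   13
L[i]    1    1    1    2    3    1    4    2    2

3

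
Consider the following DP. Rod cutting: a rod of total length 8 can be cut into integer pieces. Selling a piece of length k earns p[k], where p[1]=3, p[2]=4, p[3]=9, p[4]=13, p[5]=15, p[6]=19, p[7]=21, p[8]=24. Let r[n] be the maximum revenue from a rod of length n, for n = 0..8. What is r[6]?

19

   n    0    1    2    3    4    5    6    7    8
r[n]    0    3    6    9   13   16   19   22   26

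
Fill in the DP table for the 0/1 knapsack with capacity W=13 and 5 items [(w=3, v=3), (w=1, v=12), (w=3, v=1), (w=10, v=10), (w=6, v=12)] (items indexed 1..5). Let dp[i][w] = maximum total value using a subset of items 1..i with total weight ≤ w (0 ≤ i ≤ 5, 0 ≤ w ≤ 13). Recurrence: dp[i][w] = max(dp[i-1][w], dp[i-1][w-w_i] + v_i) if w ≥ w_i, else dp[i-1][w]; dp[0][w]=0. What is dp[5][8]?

i\w   0   1   2   3   4   5   6   7   8   9  10  11  12  13
  0   0   0   0   0   0   0   0   0   0   0   0   0   0   0
  1   0   0   0   3   3   3   3   3   3   3   3   3   3   3
  2   0  12  12  12  15  15  15  15  15  15  15  15  15  15
  3   0  12  12  12  15  15  15  16  16  16  16  16  16  16
  4   0  12  12  12  15  15  15  16  16  16  16  22  22  22
  5   0  12  12  12  15  15  15  24  24  24  27  27  27  28

24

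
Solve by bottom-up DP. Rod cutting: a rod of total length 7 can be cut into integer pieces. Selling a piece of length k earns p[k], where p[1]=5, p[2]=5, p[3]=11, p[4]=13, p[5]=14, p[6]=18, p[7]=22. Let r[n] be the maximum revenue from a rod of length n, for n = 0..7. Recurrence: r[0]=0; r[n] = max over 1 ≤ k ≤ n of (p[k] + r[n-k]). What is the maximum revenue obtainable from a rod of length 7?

35

   n    0    1    2    3    4    5    6    7
r[n]    0    5   10   15   20   25   30   35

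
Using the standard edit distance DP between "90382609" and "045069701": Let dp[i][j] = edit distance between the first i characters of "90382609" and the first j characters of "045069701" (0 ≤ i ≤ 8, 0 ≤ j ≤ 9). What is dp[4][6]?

5

   ''  0  4  5  0  6  9  7  0  1
''  0  1  2  3  4  5  6  7  8  9
 9  1  1  2  3  4  5  5  6  7  8
 0  2  1  2  3  3  4  5  6  6  7
 3  3  2  2  3  4  4  5  6  7  7
 8  4  3  3  3  4  5  5  6  7  8
 2  5  4  4  4  4  5  6  6  7  8
 6  6  5  5  5  5  4  5  6  7  8
 0  7  6  6  6  5  5  5  6  6  7
 9  8  7  7  7  6  6  5  6  7  7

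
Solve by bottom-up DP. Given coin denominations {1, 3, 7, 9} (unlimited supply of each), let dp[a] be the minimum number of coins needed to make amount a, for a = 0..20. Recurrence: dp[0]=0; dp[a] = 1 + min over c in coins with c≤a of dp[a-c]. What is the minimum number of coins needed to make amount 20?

4

 a  0  1  2  3  4  5  6  7  8  9 10 11 12 13 14 15 16 17 18 19 20
dp  0  1  2  1  2  3  2  1  2  1  2  3  2  3  2  3  2  3  2  3  4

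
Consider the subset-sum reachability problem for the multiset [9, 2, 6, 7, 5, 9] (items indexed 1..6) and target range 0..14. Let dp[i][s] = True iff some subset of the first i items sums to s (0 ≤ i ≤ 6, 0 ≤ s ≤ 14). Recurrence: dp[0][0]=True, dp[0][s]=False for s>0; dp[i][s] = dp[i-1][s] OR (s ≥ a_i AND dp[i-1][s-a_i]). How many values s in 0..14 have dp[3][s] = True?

i\s   0   1   2   3   4   5   6   7   8   9  10  11  12  13  14
  0   T   F   F   F   F   F   F   F   F   F   F   F   F   F   F
  1   T   F   F   F   F   F   F   F   F   T   F   F   F   F   F
  2   T   F   T   F   F   F   F   F   F   T   F   T   F   F   F
  3   T   F   T   F   F   F   T   F   T   T   F   T   F   F   F
  4   T   F   T   F   F   F   T   T   T   T   F   T   F   T   F
  5   T   F   T   F   F   T   T   T   T   T   F   T   T   T   T
  6   T   F   T   F   F   T   T   T   T   T   F   T   T   T   T

6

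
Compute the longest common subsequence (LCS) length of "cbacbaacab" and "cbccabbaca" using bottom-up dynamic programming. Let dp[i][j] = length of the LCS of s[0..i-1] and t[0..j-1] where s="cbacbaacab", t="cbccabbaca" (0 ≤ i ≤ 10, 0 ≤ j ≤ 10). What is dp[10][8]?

6

   ''  c  b  c  c  a  b  b  a  c  a
''  0  0  0  0  0  0  0  0  0  0  0
 c  0  1  1  1  1  1  1  1  1  1  1
 b  0  1  2  2  2  2  2  2  2  2  2
 a  0  1  2  2  2  3  3  3  3  3  3
 c  0  1  2  3  3  3  3  3  3  4  4
 b  0  1  2  3  3  3  4  4  4  4  4
 a  0  1  2  3  3  4  4  4  5  5  5
 a  0  1  2  3  3  4  4  4  5  5  6
 c  0  1  2  3  4  4  4  4  5  6  6
 a  0  1  2  3  4  5  5  5  5  6  7
 b  0  1  2  3  4  5  6  6  6  6  7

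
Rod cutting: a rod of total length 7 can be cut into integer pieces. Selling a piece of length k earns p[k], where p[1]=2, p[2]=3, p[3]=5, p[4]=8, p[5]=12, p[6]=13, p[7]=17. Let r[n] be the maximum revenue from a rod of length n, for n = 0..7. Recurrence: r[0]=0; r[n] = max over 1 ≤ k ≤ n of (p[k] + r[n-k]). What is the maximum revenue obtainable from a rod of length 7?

17

   n    0    1    2    3    4    5    6    7
r[n]    0    2    4    6    8   12   14   17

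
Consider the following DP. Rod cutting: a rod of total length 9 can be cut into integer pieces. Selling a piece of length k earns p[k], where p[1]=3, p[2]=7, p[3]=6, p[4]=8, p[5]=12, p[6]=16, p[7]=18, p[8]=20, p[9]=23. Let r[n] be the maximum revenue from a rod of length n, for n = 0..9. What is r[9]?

   n    0    1    2    3    4    5    6    7    8    9
r[n]    0    3    7   10   14   17   21   24   28   31

31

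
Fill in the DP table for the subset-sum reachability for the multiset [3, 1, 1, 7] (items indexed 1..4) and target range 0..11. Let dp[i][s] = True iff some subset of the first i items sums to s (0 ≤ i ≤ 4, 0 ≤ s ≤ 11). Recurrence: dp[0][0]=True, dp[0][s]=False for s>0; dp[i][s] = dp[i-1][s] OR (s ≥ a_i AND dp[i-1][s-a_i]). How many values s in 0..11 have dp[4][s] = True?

11

i\s   0   1   2   3   4   5   6   7   8   9  10  11
  0   T   F   F   F   F   F   F   F   F   F   F   F
  1   T   F   F   T   F   F   F   F   F   F   F   F
  2   T   T   F   T   T   F   F   F   F   F   F   F
  3   T   T   T   T   T   T   F   F   F   F   F   F
  4   T   T   T   T   T   T   F   T   T   T   T   T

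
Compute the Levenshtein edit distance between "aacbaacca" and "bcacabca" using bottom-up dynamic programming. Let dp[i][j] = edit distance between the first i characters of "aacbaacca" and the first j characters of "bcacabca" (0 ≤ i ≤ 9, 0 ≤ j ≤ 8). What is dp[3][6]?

4

   ''  b  c  a  c  a  b  c  a
''  0  1  2  3  4  5  6  7  8
 a  1  1  2  2  3  4  5  6  7
 a  2  2  2  2  3  3  4  5  6
 c  3  3  2  3  2  3  4  4  5
 b  4  3  3  3  3  3  3  4  5
 a  5  4  4  3  4  3  4  4  4
 a  6  5  5  4  4  4  4  5  4
 c  7  6  5  5  4  5  5  4  5
 c  8  7  6  6  5  5  6  5  5
 a  9  8  7  6  6  5  6  6  5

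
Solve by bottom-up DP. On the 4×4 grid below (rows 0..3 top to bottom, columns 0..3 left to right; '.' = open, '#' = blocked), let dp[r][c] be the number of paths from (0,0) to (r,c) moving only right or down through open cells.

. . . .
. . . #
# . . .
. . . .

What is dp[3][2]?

7

r\c   0   1   2   3
  0   1   1   1   1
  1   1   2   3   0
  2   0   2   5   5
  3   0   2   7  12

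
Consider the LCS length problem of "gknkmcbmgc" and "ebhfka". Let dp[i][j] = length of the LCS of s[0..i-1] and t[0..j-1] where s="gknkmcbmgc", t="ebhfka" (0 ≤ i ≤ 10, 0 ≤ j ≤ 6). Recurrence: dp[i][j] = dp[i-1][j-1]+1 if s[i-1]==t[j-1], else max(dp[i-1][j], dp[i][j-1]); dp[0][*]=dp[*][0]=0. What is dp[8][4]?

1

   ''  e  b  h  f  k  a
''  0  0  0  0  0  0  0
 g  0  0  0  0  0  0  0
 k  0  0  0  0  0  1  1
 n  0  0  0  0  0  1  1
 k  0  0  0  0  0  1  1
 m  0  0  0  0  0  1  1
 c  0  0  0  0  0  1  1
 b  0  0  1  1  1  1  1
 m  0  0  1  1  1  1  1
 g  0  0  1  1  1  1  1
 c  0  0  1  1  1  1  1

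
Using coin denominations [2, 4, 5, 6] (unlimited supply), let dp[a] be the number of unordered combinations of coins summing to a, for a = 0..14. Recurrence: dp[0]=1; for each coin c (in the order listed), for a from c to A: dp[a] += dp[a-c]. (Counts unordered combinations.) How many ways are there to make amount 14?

10

after  coin     0     1     2     3     4     5     6     7     8     9    10    11    12    13    14
          2     1     0     1     0     1     0     1     0     1     0     1     0     1     0     1
          4     1     0     1     0     2     0     2     0     3     0     3     0     4     0     4
          5     1     0     1     0     2     1     2     1     3     2     4     2     5     3     6
          6     1     0     1     0     2     1     3     1     4     2     6     3     8     4    10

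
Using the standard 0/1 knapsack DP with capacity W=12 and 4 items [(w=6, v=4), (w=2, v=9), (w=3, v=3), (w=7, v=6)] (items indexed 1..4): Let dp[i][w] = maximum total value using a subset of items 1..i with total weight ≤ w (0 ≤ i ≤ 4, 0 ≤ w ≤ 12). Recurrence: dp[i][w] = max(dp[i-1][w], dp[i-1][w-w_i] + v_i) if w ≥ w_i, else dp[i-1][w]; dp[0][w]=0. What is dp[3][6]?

12

i\w   0   1   2   3   4   5   6   7   8   9  10  11  12
  0   0   0   0   0   0   0   0   0   0   0   0   0   0
  1   0   0   0   0   0   0   4   4   4   4   4   4   4
  2   0   0   9   9   9   9   9   9  13  13  13  13  13
  3   0   0   9   9   9  12  12  12  13  13  13  16  16
  4   0   0   9   9   9  12  12  12  13  15  15  16  18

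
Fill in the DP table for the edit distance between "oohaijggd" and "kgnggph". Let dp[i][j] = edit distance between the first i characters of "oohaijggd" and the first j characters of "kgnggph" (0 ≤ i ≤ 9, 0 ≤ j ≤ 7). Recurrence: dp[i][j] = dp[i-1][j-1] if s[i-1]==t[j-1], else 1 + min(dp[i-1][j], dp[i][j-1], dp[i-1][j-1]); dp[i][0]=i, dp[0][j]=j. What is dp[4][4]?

   ''  k  g  n  g  g  p  h
''  0  1  2  3  4  5  6  7
 o  1  1  2  3  4  5  6  7
 o  2  2  2  3  4  5  6  7
 h  3  3  3  3  4  5  6  6
 a  4  4  4  4  4  5  6  7
 i  5  5  5  5  5  5  6  7
 j  6  6  6  6  6  6  6  7
 g  7  7  6  7  6  6  7  7
 g  8  8  7  7  7  6  7  8
 d  9  9  8  8  8  7  7  8

4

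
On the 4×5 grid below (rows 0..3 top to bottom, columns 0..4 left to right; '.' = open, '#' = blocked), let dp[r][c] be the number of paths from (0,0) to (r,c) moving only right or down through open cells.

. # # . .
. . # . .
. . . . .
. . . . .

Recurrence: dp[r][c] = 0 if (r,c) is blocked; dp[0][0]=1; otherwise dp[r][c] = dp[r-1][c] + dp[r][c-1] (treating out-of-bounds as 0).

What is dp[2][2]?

r\c   0   1   2   3   4
  0   1   0   0   0   0
  1   1   1   0   0   0
  2   1   2   2   2   2
  3   1   3   5   7   9

2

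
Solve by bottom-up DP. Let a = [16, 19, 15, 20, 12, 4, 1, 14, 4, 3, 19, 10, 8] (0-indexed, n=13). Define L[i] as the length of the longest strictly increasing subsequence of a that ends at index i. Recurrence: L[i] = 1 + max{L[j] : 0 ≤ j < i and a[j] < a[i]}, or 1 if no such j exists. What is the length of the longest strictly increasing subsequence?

3

   i    0    1    2    3    4    5    6    7    8    9   10   11   12
a[i]   16   19   15   20   12    4    1   14    4    3   19   10    8
L[i]    1    2    1    3    1    1    1    2    2    2    3    3    3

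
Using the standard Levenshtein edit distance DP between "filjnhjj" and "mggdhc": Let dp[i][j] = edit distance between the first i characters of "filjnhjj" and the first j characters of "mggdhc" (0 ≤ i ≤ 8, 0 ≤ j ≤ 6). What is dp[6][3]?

   ''  m  g  g  d  h  c
''  0  1  2  3  4  5  6
 f  1  1  2  3  4  5  6
 i  2  2  2  3  4  5  6
 l  3  3  3  3  4  5  6
 j  4  4  4  4  4  5  6
 n  5  5  5  5  5  5  6
 h  6  6  6  6  6  5  6
 j  7  7  7  7  7  6  6
 j  8  8  8  8  8  7  7

6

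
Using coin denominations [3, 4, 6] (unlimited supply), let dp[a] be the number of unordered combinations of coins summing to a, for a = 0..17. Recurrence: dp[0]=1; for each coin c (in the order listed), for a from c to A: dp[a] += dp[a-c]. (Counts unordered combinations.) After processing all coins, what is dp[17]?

after  coin     0     1     2     3     4     5     6     7     8     9    10    11    12    13    14    15    16    17
          3     1     0     0     1     0     0     1     0     0     1     0     0     1     0     0     1     0     0
          4     1     0     0     1     1     0     1     1     1     1     1     1     2     1     1     2     2     1
          6     1     0     0     1     1     0     2     1     1     2     2     1     4     2     2     4     4     2

2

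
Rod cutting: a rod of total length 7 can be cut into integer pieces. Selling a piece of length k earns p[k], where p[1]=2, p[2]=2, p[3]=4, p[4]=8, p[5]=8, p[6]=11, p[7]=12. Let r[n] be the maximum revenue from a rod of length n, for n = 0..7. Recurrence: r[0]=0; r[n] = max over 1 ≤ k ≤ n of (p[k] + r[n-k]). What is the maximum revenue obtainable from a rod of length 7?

   n    0    1    2    3    4    5    6    7
r[n]    0    2    4    6    8   10   12   14

14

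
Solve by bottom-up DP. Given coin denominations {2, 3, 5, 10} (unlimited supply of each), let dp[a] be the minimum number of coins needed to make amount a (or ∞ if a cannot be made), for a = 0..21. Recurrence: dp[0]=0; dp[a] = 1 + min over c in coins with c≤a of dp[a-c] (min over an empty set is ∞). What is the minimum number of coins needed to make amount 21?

 a  0  1  2  3  4  5  6  7  8  9 10 11 12 13 14 15 16 17 18 19 20 21
dp  0  -  1  1  2  1  2  2  2  3  1  3  2  2  3  2  3  3  3  4  2  4
(- denotes ∞ / unreachable)

4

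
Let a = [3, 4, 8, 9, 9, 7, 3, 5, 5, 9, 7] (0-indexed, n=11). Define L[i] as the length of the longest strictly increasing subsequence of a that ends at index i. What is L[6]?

1

   i    0    1    2    3    4    5    6    7    8    9   10
a[i]    3    4    8    9    9    7    3    5    5    9    7
L[i]    1    2    3    4    4    3    1    3    3    4    4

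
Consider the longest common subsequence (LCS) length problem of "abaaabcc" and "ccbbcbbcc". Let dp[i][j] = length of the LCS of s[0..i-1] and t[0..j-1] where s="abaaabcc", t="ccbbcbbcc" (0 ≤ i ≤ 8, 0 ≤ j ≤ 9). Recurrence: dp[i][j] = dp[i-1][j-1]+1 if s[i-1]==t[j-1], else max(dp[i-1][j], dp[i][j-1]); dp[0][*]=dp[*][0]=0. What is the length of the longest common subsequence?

4

   ''  c  c  b  b  c  b  b  c  c
''  0  0  0  0  0  0  0  0  0  0
 a  0  0  0  0  0  0  0  0  0  0
 b  0  0  0  1  1  1  1  1  1  1
 a  0  0  0  1  1  1  1  1  1  1
 a  0  0  0  1  1  1  1  1  1  1
 a  0  0  0  1  1  1  1  1  1  1
 b  0  0  0  1  2  2  2  2  2  2
 c  0  1  1  1  2  3  3  3  3  3
 c  0  1  2  2  2  3  3  3  4  4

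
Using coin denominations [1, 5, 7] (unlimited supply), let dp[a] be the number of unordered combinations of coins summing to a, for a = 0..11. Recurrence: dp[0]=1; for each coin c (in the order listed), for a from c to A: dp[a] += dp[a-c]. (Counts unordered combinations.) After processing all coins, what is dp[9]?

3

after  coin     0     1     2     3     4     5     6     7     8     9    10    11
          1     1     1     1     1     1     1     1     1     1     1     1     1
          5     1     1     1     1     1     2     2     2     2     2     3     3
          7     1     1     1     1     1     2     2     3     3     3     4     4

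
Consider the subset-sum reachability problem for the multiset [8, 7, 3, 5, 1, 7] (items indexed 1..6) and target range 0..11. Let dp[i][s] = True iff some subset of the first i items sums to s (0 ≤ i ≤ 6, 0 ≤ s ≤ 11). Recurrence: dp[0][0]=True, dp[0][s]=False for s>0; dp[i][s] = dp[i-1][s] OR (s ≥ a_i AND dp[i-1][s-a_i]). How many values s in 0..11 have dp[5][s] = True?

11

i\s   0   1   2   3   4   5   6   7   8   9  10  11
  0   T   F   F   F   F   F   F   F   F   F   F   F
  1   T   F   F   F   F   F   F   F   T   F   F   F
  2   T   F   F   F   F   F   F   T   T   F   F   F
  3   T   F   F   T   F   F   F   T   T   F   T   T
  4   T   F   F   T   F   T   F   T   T   F   T   T
  5   T   T   F   T   T   T   T   T   T   T   T   T
  6   T   T   F   T   T   T   T   T   T   T   T   T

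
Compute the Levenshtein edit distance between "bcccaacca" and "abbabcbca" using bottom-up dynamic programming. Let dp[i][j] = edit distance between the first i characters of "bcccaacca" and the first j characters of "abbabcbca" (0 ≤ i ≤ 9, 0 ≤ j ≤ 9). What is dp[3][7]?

5

   ''  a  b  b  a  b  c  b  c  a
''  0  1  2  3  4  5  6  7  8  9
 b  1  1  1  2  3  4  5  6  7  8
 c  2  2  2  2  3  4  4  5  6  7
 c  3  3  3  3  3  4  4  5  5  6
 c  4  4  4  4  4  4  4  5  5  6
 a  5  4  5  5  4  5  5  5  6  5
 a  6  5  5  6  5  5  6  6  6  6
 c  7  6  6  6  6  6  5  6  6  7
 c  8  7  7  7  7  7  6  6  6  7
 a  9  8  8  8  7  8  7  7  7  6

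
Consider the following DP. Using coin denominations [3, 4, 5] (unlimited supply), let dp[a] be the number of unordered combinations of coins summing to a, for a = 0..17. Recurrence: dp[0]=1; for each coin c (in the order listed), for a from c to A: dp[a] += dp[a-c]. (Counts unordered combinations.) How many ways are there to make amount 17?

4

after  coin     0     1     2     3     4     5     6     7     8     9    10    11    12    13    14    15    16    17
          3     1     0     0     1     0     0     1     0     0     1     0     0     1     0     0     1     0     0
          4     1     0     0     1     1     0     1     1     1     1     1     1     2     1     1     2     2     1
          5     1     0     0     1     1     1     1     1     2     2     2     2     3     3     3     4     4     4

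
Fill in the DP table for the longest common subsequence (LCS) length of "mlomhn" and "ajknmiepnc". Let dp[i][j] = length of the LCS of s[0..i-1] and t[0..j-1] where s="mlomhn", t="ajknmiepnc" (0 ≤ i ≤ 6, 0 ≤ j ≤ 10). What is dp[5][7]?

   ''  a  j  k  n  m  i  e  p  n  c
''  0  0  0  0  0  0  0  0  0  0  0
 m  0  0  0  0  0  1  1  1  1  1  1
 l  0  0  0  0  0  1  1  1  1  1  1
 o  0  0  0  0  0  1  1  1  1  1  1
 m  0  0  0  0  0  1  1  1  1  1  1
 h  0  0  0  0  0  1  1  1  1  1  1
 n  0  0  0  0  1  1  1  1  1  2  2

1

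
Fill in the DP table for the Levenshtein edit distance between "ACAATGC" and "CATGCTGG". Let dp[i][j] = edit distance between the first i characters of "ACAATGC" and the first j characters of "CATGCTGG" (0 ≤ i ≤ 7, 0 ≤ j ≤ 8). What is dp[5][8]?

   ''  C  A  T  G  C  T  G  G
''  0  1  2  3  4  5  6  7  8
 A  1  1  1  2  3  4  5  6  7
 C  2  1  2  2  3  3  4  5  6
 A  3  2  1  2  3  4  4  5  6
 A  4  3  2  2  3  4  5  5  6
 T  5  4  3  2  3  4  4  5  6
 G  6  5  4  3  2  3  4  4  5
 C  7  6  5  4  3  2  3  4  5

6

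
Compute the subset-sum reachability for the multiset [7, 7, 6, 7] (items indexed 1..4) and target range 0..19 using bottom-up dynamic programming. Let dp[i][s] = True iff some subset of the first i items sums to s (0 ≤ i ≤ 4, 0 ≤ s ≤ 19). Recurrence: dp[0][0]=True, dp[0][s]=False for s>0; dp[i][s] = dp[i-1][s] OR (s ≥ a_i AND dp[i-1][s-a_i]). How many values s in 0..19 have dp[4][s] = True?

5

i\s   0   1   2   3   4   5   6   7   8   9  10  11  12  13  14  15  16  17  18  19
  0   T   F   F   F   F   F   F   F   F   F   F   F   F   F   F   F   F   F   F   F
  1   T   F   F   F   F   F   F   T   F   F   F   F   F   F   F   F   F   F   F   F
  2   T   F   F   F   F   F   F   T   F   F   F   F   F   F   T   F   F   F   F   F
  3   T   F   F   F   F   F   T   T   F   F   F   F   F   T   T   F   F   F   F   F
  4   T   F   F   F   F   F   T   T   F   F   F   F   F   T   T   F   F   F   F   F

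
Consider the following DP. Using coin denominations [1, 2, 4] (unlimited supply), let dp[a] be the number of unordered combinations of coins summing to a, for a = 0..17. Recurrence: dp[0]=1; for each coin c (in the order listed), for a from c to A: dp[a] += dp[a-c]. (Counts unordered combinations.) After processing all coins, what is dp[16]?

after  coin     0     1     2     3     4     5     6     7     8     9    10    11    12    13    14    15    16    17
          1     1     1     1     1     1     1     1     1     1     1     1     1     1     1     1     1     1     1
          2     1     1     2     2     3     3     4     4     5     5     6     6     7     7     8     8     9     9
          4     1     1     2     2     4     4     6     6     9     9    12    12    16    16    20    20    25    25

25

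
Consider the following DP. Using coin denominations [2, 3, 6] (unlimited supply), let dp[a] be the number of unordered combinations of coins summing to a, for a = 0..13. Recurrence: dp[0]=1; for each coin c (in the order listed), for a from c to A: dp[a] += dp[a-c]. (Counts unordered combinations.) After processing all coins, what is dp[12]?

after  coin     0     1     2     3     4     5     6     7     8     9    10    11    12    13
          2     1     0     1     0     1     0     1     0     1     0     1     0     1     0
          3     1     0     1     1     1     1     2     1     2     2     2     2     3     2
          6     1     0     1     1     1     1     3     1     3     3     3     3     6     3

6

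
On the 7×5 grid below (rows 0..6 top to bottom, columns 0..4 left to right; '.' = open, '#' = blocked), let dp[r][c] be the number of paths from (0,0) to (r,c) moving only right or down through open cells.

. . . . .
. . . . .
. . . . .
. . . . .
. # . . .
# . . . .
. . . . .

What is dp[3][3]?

20

r\c   0   1   2   3   4
  0   1   1   1   1   1
  1   1   2   3   4   5
  2   1   3   6  10  15
  3   1   4  10  20  35
  4   1   0  10  30  65
  5   0   0  10  40 105
  6   0   0  10  50 155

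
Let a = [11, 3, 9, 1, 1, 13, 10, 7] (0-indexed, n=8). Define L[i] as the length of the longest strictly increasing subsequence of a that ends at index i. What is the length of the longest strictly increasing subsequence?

   i    0    1    2    3    4    5    6    7
a[i]   11    3    9    1    1   13   10    7
L[i]    1    1    2    1    1    3    3    2

3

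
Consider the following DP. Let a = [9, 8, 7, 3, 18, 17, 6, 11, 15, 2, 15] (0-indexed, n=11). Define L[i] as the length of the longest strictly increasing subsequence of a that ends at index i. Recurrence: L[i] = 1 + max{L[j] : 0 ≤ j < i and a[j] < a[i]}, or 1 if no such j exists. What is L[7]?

3

   i    0    1    2    3    4    5    6    7    8    9   10
a[i]    9    8    7    3   18   17    6   11   15    2   15
L[i]    1    1    1    1    2    2    2    3    4    1    4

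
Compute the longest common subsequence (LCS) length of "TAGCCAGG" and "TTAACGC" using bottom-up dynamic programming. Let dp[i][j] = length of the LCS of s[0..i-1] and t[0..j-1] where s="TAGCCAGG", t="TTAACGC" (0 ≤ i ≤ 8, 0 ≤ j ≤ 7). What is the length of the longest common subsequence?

   ''  T  T  A  A  C  G  C
''  0  0  0  0  0  0  0  0
 T  0  1  1  1  1  1  1  1
 A  0  1  1  2  2  2  2  2
 G  0  1  1  2  2  2  3  3
 C  0  1  1  2  2  3  3  4
 C  0  1  1  2  2  3  3  4
 A  0  1  1  2  3  3  3  4
 G  0  1  1  2  3  3  4  4
 G  0  1  1  2  3  3  4  4

4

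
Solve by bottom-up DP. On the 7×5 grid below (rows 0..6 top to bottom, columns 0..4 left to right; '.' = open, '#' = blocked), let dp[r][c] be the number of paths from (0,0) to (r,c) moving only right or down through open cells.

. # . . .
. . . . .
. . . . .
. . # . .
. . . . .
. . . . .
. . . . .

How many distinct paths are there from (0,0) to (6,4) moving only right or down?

66

r\c   0   1   2   3   4
  0   1   0   0   0   0
  1   1   1   1   1   1
  2   1   2   3   4   5
  3   1   3   0   4   9
  4   1   4   4   8  17
  5   1   5   9  17  34
  6   1   6  15  32  66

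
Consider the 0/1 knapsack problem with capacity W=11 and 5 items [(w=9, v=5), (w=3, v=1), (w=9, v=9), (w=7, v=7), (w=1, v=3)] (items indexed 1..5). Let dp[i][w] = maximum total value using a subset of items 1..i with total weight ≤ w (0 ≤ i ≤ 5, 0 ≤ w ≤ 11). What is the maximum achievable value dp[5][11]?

i\w   0   1   2   3   4   5   6   7   8   9  10  11
  0   0   0   0   0   0   0   0   0   0   0   0   0
  1   0   0   0   0   0   0   0   0   0   5   5   5
  2   0   0   0   1   1   1   1   1   1   5   5   5
  3   0   0   0   1   1   1   1   1   1   9   9   9
  4   0   0   0   1   1   1   1   7   7   9   9   9
  5   0   3   3   3   4   4   4   7  10  10  12  12

12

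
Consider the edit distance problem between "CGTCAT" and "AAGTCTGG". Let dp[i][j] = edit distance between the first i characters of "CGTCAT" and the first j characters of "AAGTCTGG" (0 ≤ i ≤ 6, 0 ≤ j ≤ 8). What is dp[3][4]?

   ''  A  A  G  T  C  T  G  G
''  0  1  2  3  4  5  6  7  8
 C  1  1  2  3  4  4  5  6  7
 G  2  2  2  2  3  4  5  5  6
 T  3  3  3  3  2  3  4  5  6
 C  4  4  4  4  3  2  3  4  5
 A  5  4  4  5  4  3  3  4  5
 T  6  5  5  5  5  4  3  4  5

2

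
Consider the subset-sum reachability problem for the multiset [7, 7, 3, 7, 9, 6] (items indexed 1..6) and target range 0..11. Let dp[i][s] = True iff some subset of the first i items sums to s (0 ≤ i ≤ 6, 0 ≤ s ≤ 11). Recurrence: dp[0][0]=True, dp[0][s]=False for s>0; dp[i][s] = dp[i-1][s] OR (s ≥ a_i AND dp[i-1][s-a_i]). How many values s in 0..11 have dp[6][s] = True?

6

i\s   0   1   2   3   4   5   6   7   8   9  10  11
  0   T   F   F   F   F   F   F   F   F   F   F   F
  1   T   F   F   F   F   F   F   T   F   F   F   F
  2   T   F   F   F   F   F   F   T   F   F   F   F
  3   T   F   F   T   F   F   F   T   F   F   T   F
  4   T   F   F   T   F   F   F   T   F   F   T   F
  5   T   F   F   T   F   F   F   T   F   T   T   F
  6   T   F   F   T   F   F   T   T   F   T   T   F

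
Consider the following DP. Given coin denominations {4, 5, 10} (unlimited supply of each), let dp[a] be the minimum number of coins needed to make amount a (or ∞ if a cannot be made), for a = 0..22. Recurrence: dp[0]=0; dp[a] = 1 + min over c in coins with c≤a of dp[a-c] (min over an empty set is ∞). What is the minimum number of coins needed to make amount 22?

 a  0  1  2  3  4  5  6  7  8  9 10 11 12 13 14 15 16 17 18 19 20 21 22
dp  0  -  -  -  1  1  -  -  2  2  1  -  3  3  2  2  4  4  3  3  2  5  4
(- denotes ∞ / unreachable)

4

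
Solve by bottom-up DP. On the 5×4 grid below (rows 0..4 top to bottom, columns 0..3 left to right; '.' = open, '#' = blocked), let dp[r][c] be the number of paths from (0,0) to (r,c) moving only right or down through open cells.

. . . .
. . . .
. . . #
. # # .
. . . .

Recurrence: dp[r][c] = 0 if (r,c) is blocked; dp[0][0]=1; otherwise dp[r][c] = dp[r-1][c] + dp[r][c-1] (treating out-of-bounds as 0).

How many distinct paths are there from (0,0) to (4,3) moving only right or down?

1

r\c   0   1   2   3
  0   1   1   1   1
  1   1   2   3   4
  2   1   3   6   0
  3   1   0   0   0
  4   1   1   1   1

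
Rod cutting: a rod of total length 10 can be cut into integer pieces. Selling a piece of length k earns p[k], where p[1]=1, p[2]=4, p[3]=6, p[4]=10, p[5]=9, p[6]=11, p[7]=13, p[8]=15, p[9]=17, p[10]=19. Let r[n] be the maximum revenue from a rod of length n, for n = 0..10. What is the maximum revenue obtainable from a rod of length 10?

   n    0    1    2    3    4    5    6    7    8    9   10
r[n]    0    1    4    6   10   11   14   16   20   21   24

24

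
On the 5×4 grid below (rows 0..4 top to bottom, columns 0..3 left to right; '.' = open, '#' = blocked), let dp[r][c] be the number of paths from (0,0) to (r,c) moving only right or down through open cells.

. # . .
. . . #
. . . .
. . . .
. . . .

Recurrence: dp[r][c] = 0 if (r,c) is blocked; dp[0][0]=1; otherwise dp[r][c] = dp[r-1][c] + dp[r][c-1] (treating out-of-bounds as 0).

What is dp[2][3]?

r\c   0   1   2   3
  0   1   0   0   0
  1   1   1   1   0
  2   1   2   3   3
  3   1   3   6   9
  4   1   4  10  19

3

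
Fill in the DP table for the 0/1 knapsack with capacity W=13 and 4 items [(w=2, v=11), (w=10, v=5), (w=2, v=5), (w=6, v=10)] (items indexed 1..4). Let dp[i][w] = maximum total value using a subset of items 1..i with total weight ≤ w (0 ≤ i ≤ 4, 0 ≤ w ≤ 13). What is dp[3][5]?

16

i\w   0   1   2   3   4   5   6   7   8   9  10  11  12  13
  0   0   0   0   0   0   0   0   0   0   0   0   0   0   0
  1   0   0  11  11  11  11  11  11  11  11  11  11  11  11
  2   0   0  11  11  11  11  11  11  11  11  11  11  16  16
  3   0   0  11  11  16  16  16  16  16  16  16  16  16  16
  4   0   0  11  11  16  16  16  16  21  21  26  26  26  26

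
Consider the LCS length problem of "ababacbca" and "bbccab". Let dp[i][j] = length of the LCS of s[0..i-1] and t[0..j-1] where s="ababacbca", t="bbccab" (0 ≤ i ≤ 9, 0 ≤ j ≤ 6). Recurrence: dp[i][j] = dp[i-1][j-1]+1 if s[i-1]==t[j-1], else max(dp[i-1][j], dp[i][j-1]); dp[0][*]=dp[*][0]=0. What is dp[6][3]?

   ''  b  b  c  c  a  b
''  0  0  0  0  0  0  0
 a  0  0  0  0  0  1  1
 b  0  1  1  1  1  1  2
 a  0  1  1  1  1  2  2
 b  0  1  2  2  2  2  3
 a  0  1  2  2  2  3  3
 c  0  1  2  3  3  3  3
 b  0  1  2  3  3  3  4
 c  0  1  2  3  4  4  4
 a  0  1  2  3  4  5  5

3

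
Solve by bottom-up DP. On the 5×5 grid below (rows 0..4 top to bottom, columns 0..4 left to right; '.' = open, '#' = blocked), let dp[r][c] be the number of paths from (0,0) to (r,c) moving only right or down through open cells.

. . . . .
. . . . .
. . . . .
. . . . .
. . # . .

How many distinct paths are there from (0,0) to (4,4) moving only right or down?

55

r\c   0   1   2   3   4
  0   1   1   1   1   1
  1   1   2   3   4   5
  2   1   3   6  10  15
  3   1   4  10  20  35
  4   1   5   0  20  55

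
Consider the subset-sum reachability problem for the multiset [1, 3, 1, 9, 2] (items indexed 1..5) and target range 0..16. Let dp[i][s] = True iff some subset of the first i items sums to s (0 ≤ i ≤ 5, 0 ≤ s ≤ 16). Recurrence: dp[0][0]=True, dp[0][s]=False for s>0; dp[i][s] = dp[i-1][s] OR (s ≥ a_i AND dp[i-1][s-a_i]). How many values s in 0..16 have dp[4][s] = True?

i\s   0   1   2   3   4   5   6   7   8   9  10  11  12  13  14  15  16
  0   T   F   F   F   F   F   F   F   F   F   F   F   F   F   F   F   F
  1   T   T   F   F   F   F   F   F   F   F   F   F   F   F   F   F   F
  2   T   T   F   T   T   F   F   F   F   F   F   F   F   F   F   F   F
  3   T   T   T   T   T   T   F   F   F   F   F   F   F   F   F   F   F
  4   T   T   T   T   T   T   F   F   F   T   T   T   T   T   T   F   F
  5   T   T   T   T   T   T   T   T   F   T   T   T   T   T   T   T   T

12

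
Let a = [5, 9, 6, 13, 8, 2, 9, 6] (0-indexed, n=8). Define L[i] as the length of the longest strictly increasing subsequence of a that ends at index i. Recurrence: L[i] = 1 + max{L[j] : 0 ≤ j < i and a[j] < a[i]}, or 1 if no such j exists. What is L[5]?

   i    0    1    2    3    4    5    6    7
a[i]    5    9    6   13    8    2    9    6
L[i]    1    2    2    3    3    1    4    2

1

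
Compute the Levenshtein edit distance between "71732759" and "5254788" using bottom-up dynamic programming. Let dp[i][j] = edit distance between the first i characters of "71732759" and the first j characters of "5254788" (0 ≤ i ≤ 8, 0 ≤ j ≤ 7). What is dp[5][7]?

   ''  5  2  5  4  7  8  8
''  0  1  2  3  4  5  6  7
 7  1  1  2  3  4  4  5  6
 1  2  2  2  3  4  5  5  6
 7  3  3  3  3  4  4  5  6
 3  4  4  4  4  4  5  5  6
 2  5  5  4  5  5  5  6  6
 7  6  6  5  5  6  5  6  7
 5  7  6  6  5  6  6  6  7
 9  8  7  7  6  6  7  7  7

6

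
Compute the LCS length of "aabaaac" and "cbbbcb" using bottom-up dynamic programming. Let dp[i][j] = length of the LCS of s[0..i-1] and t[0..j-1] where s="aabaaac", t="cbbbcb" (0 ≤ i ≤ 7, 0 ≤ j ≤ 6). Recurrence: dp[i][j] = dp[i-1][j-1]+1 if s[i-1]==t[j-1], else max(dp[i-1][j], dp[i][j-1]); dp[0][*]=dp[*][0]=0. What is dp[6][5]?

   ''  c  b  b  b  c  b
''  0  0  0  0  0  0  0
 a  0  0  0  0  0  0  0
 a  0  0  0  0  0  0  0
 b  0  0  1  1  1  1  1
 a  0  0  1  1  1  1  1
 a  0  0  1  1  1  1  1
 a  0  0  1  1  1  1  1
 c  0  1  1  1  1  2  2

1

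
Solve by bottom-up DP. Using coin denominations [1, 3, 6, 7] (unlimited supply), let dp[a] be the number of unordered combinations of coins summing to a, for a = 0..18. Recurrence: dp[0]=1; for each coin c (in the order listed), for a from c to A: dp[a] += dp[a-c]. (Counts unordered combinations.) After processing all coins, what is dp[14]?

after  coin     0     1     2     3     4     5     6     7     8     9    10    11    12    13    14    15    16    17    18
          1     1     1     1     1     1     1     1     1     1     1     1     1     1     1     1     1     1     1     1
          3     1     1     1     2     2     2     3     3     3     4     4     4     5     5     5     6     6     6     7
          6     1     1     1     2     2     2     4     4     4     6     6     6     9     9     9    12    12    12    16
          7     1     1     1     2     2     2     4     5     5     7     8     8    11    13    14    17    19    20    24

14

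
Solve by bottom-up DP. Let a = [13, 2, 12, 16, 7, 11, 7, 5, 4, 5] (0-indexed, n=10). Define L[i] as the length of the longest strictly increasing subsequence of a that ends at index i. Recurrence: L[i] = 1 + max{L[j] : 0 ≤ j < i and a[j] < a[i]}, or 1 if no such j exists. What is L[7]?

   i    0    1    2    3    4    5    6    7    8    9
a[i]   13    2   12   16    7   11    7    5    4    5
L[i]    1    1    2    3    2    3    2    2    2    3

2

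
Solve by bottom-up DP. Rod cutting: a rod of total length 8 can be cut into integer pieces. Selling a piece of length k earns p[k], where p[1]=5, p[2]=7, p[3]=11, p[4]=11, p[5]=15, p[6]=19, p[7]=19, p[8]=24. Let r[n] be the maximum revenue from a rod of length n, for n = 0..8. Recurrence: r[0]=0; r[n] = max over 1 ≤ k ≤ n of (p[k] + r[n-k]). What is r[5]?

   n    0    1    2    3    4    5    6    7    8
r[n]    0    5   10   15   20   25   30   35   40

25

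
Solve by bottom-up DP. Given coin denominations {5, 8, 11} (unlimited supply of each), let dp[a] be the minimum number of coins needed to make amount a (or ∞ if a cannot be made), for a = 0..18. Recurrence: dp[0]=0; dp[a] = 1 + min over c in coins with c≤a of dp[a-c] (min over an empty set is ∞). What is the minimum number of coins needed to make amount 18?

3

 a  0  1  2  3  4  5  6  7  8  9 10 11 12 13 14 15 16 17 18
dp  0  -  -  -  -  1  -  -  1  -  2  1  -  2  -  3  2  -  3
(- denotes ∞ / unreachable)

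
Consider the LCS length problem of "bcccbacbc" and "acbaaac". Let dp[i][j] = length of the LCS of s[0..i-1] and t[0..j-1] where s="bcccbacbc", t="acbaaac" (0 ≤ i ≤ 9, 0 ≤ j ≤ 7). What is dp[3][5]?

   ''  a  c  b  a  a  a  c
''  0  0  0  0  0  0  0  0
 b  0  0  0  1  1  1  1  1
 c  0  0  1  1  1  1  1  2
 c  0  0  1  1  1  1  1  2
 c  0  0  1  1  1  1  1  2
 b  0  0  1  2  2  2  2  2
 a  0  1  1  2  3  3  3  3
 c  0  1  2  2  3  3  3  4
 b  0  1  2  3  3  3  3  4
 c  0  1  2  3  3  3  3  4

1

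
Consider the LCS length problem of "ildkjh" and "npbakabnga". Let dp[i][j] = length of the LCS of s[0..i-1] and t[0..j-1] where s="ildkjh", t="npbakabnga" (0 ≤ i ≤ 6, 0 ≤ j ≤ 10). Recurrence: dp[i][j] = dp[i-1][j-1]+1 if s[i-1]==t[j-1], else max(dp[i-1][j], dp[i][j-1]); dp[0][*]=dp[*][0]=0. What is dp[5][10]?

   ''  n  p  b  a  k  a  b  n  g  a
''  0  0  0  0  0  0  0  0  0  0  0
 i  0  0  0  0  0  0  0  0  0  0  0
 l  0  0  0  0  0  0  0  0  0  0  0
 d  0  0  0  0  0  0  0  0  0  0  0
 k  0  0  0  0  0  1  1  1  1  1  1
 j  0  0  0  0  0  1  1  1  1  1  1
 h  0  0  0  0  0  1  1  1  1  1  1

1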